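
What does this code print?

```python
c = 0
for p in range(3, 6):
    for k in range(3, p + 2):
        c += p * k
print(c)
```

159

p=3,k=3: c = 0+9 = 9
p=3,k=4: c = 9+12 = 21
p=4,k=3: c = 21+12 = 33
p=4,k=4: c = 33+16 = 49
p=4,k=5: c = 49+20 = 69
p=5,k=3: c = 69+15 = 84
p=5,k=4: c = 84+20 = 104
p=5,k=5: c = 104+25 = 129
p=5,k=6: c = 129+30 = 159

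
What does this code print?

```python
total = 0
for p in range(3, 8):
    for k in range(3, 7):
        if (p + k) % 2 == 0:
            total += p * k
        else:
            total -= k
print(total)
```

p=3,k=3: even sum, total = 0+9 = 9
p=3,k=4: odd sum, total = 9-4 = 5
p=3,k=5: even sum, total = 5+15 = 20
p=3,k=6: odd sum, total = 20-6 = 14
p=4,k=3: odd sum, total = 14-3 = 11
p=4,k=4: even sum, total = 11+16 = 27
p=4,k=5: odd sum, total = 27-5 = 22
p=4,k=6: even sum, total = 22+24 = 46
p=5,k=3: even sum, total = 46+15 = 61
p=5,k=4: odd sum, total = 61-4 = 57
p=5,k=5: even sum, total = 57+25 = 82
p=5,k=6: odd sum, total = 82-6 = 76
p=6,k=3: odd sum, total = 76-3 = 73
p=6,k=4: even sum, total = 73+24 = 97
p=6,k=5: odd sum, total = 97-5 = 92
p=6,k=6: even sum, total = 92+36 = 128
p=7,k=3: even sum, total = 128+21 = 149
p=7,k=4: odd sum, total = 149-4 = 145
p=7,k=5: even sum, total = 145+35 = 180
p=7,k=6: odd sum, total = 180-6 = 174

174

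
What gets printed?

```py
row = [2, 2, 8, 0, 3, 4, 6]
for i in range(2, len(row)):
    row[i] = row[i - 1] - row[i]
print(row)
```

[2, 2, -6, -6, -9, -13, -19]

i=2: row[2] = 2-8 = -6 → [2, 2, -6, 0, 3, 4, 6]
i=3: row[3] = (-6)-0 = -6 → [2, 2, -6, -6, 3, 4, 6]
i=4: row[4] = (-6)-3 = -9 → [2, 2, -6, -6, -9, 4, 6]
i=5: row[5] = (-9)-4 = -13 → [2, 2, -6, -6, -9, -13, 6]
i=6: row[6] = (-13)-6 = -19 → [2, 2, -6, -6, -9, -13, -19]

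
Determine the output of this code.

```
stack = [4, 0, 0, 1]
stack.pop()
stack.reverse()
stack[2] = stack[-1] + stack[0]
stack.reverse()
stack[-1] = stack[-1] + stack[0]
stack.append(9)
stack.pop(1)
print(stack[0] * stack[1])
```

16

pop() removes 1 → [4, 0, 0]
reverse → [0, 0, 4]
stack[2] = stack[-1]+stack[0] = 4+0 = 4 → [0, 0, 4]
reverse → [4, 0, 0]
stack[-1] = stack[-1]+stack[0] = 0+4 = 4 → [4, 0, 4]
append 9 → [4, 0, 4, 9]
pop(1) removes 0 → [4, 4, 9]
stack[0]*stack[1] = 4*4 = 16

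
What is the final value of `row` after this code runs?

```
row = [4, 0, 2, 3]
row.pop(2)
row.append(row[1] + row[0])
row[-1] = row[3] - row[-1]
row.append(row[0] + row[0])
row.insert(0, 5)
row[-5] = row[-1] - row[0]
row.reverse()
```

pop(2) removes 2 → [4, 0, 3]
append row[1]+row[0] = 0+4 = 4 → [4, 0, 3, 4]
row[-1] = row[3]-row[-1] = 4-4 = 0 → [4, 0, 3, 0]
append row[0]+row[0] = 4+4 = 8 → [4, 0, 3, 0, 8]
insert 5 at 0 → [5, 4, 0, 3, 0, 8]
row[-5] = row[-1]-row[0] = 8-5 = 3 → [5, 3, 0, 3, 0, 8]
reverse → [8, 0, 3, 0, 3, 5]

[8, 0, 3, 0, 3, 5]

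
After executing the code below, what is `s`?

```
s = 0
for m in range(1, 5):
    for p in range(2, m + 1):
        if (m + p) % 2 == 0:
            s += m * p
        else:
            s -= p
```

32

m=2,p=2: even sum, s = 0+4 = 4
m=3,p=2: odd sum, s = 4-2 = 2
m=3,p=3: even sum, s = 2+9 = 11
m=4,p=2: even sum, s = 11+8 = 19
m=4,p=3: odd sum, s = 19-3 = 16
m=4,p=4: even sum, s = 16+16 = 32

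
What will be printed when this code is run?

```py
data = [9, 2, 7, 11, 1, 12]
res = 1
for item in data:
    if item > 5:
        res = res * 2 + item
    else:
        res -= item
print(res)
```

item=9: >5, res = 1*2+9 = 11
item=2: not >5, res = 11-2 = 9
item=7: >5, res = 9*2+7 = 25
item=11: >5, res = 25*2+11 = 61
item=1: not >5, res = 61-1 = 60
item=12: >5, res = 60*2+12 = 132

132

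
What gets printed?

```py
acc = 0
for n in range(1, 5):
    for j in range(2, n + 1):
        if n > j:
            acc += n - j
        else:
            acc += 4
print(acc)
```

n=2,j=2: not 2>2, acc = 0+4 = 4
n=3,j=2: 3>2, acc = 4+1 = 5
n=3,j=3: not 3>3, acc = 5+4 = 9
n=4,j=2: 4>2, acc = 9+2 = 11
n=4,j=3: 4>3, acc = 11+1 = 12
n=4,j=4: not 4>4, acc = 12+4 = 16

16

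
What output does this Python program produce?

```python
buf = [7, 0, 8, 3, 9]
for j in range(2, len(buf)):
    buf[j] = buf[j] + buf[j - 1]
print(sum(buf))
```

j=2: buf[2] = 8+0 = 8 → [7, 0, 8, 3, 9]
j=3: buf[3] = 3+8 = 11 → [7, 0, 8, 11, 9]
j=4: buf[4] = 9+11 = 20 → [7, 0, 8, 11, 20]
sum = 46

46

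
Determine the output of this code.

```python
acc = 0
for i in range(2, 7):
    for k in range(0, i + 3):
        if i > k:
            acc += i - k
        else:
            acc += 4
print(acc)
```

i=2,k=0: 2>0, acc = 0+2 = 2
i=2,k=1: 2>1, acc = 2+1 = 3
i=2,k=2: not 2>2, acc = 3+4 = 7
i=2,k=3: not 2>3, acc = 7+4 = 11
i=2,k=4: not 2>4, acc = 11+4 = 15
i=3,k=0: 3>0, acc = 15+3 = 18
i=3,k=1: 3>1, acc = 18+2 = 20
i=3,k=2: 3>2, acc = 20+1 = 21
i=3,k=3: not 3>3, acc = 21+4 = 25
i=3,k=4: not 3>4, acc = 25+4 = 29
i=3,k=5: not 3>5, acc = 29+4 = 33
i=4,k=0: 4>0, acc = 33+4 = 37
i=4,k=1: 4>1, acc = 37+3 = 40
i=4,k=2: 4>2, acc = 40+2 = 42
i=4,k=3: 4>3, acc = 42+1 = 43
i=4,k=4: not 4>4, acc = 43+4 = 47
i=4,k=5: not 4>5, acc = 47+4 = 51
i=4,k=6: not 4>6, acc = 51+4 = 55
i=5,k=0: 5>0, acc = 55+5 = 60
i=5,k=1: 5>1, acc = 60+4 = 64
i=5,k=2: 5>2, acc = 64+3 = 67
i=5,k=3: 5>3, acc = 67+2 = 69
i=5,k=4: 5>4, acc = 69+1 = 70
i=5,k=5: not 5>5, acc = 70+4 = 74
i=5,k=6: not 5>6, acc = 74+4 = 78
i=5,k=7: not 5>7, acc = 78+4 = 82
i=6,k=0: 6>0, acc = 82+6 = 88
i=6,k=1: 6>1, acc = 88+5 = 93
i=6,k=2: 6>2, acc = 93+4 = 97
i=6,k=3: 6>3, acc = 97+3 = 100
i=6,k=4: 6>4, acc = 100+2 = 102
i=6,k=5: 6>5, acc = 102+1 = 103
i=6,k=6: not 6>6, acc = 103+4 = 107
i=6,k=7: not 6>7, acc = 107+4 = 111
i=6,k=8: not 6>8, acc = 111+4 = 115

115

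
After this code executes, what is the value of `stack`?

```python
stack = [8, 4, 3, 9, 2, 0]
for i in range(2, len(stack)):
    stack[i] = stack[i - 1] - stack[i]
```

i=2: stack[2] = 4-3 = 1 → [8, 4, 1, 9, 2, 0]
i=3: stack[3] = 1-9 = -8 → [8, 4, 1, -8, 2, 0]
i=4: stack[4] = (-8)-2 = -10 → [8, 4, 1, -8, -10, 0]
i=5: stack[5] = (-10)-0 = -10 → [8, 4, 1, -8, -10, -10]

[8, 4, 1, -8, -10, -10]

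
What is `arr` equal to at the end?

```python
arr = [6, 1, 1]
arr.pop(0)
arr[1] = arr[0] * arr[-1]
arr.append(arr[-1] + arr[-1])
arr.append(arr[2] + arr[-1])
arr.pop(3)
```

[1, 1, 2]

pop(0) removes 6 → [1, 1]
arr[1] = arr[0]*arr[-1] = 1*1 = 1 → [1, 1]
append arr[-1]+arr[-1] = 1+1 = 2 → [1, 1, 2]
append arr[2]+arr[-1] = 2+2 = 4 → [1, 1, 2, 4]
pop(3) removes 4 → [1, 1, 2]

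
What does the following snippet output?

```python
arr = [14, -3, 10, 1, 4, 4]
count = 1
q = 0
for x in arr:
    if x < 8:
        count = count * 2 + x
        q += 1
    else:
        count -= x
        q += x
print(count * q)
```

x=14: not <8, count = 1-14 = -13; q=14
x=-3: <8, count = (-13)*2+(-3) = -29; q=15
x=10: not <8, count = (-29)-10 = -39; q=25
x=1: <8, count = (-39)*2+1 = -77; q=26
x=4: <8, count = (-77)*2+4 = -150; q=27
x=4: <8, count = (-150)*2+4 = -296; q=28
count*q = (-296)*28 = -8288

-8288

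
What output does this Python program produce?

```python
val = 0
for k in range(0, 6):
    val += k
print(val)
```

k=0: val = 0+0 = 0
k=1: val = 0+1 = 1
k=2: val = 1+2 = 3
k=3: val = 3+3 = 6
k=4: val = 6+4 = 10
k=5: val = 10+5 = 15

15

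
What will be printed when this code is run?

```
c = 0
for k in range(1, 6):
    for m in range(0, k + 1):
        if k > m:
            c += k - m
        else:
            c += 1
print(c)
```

k=1,m=0: 1>0, c = 0+1 = 1
k=1,m=1: not 1>1, c = 1+1 = 2
k=2,m=0: 2>0, c = 2+2 = 4
k=2,m=1: 2>1, c = 4+1 = 5
k=2,m=2: not 2>2, c = 5+1 = 6
k=3,m=0: 3>0, c = 6+3 = 9
k=3,m=1: 3>1, c = 9+2 = 11
k=3,m=2: 3>2, c = 11+1 = 12
k=3,m=3: not 3>3, c = 12+1 = 13
k=4,m=0: 4>0, c = 13+4 = 17
k=4,m=1: 4>1, c = 17+3 = 20
k=4,m=2: 4>2, c = 20+2 = 22
k=4,m=3: 4>3, c = 22+1 = 23
k=4,m=4: not 4>4, c = 23+1 = 24
k=5,m=0: 5>0, c = 24+5 = 29
k=5,m=1: 5>1, c = 29+4 = 33
k=5,m=2: 5>2, c = 33+3 = 36
k=5,m=3: 5>3, c = 36+2 = 38
k=5,m=4: 5>4, c = 38+1 = 39
k=5,m=5: not 5>5, c = 39+1 = 40

40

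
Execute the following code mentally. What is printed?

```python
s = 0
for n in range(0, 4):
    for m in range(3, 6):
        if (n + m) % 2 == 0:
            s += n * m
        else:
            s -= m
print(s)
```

16

n=0,m=3: odd sum, s = 0-3 = -3
n=0,m=4: even sum, s = (-3)+0 = -3
n=0,m=5: odd sum, s = (-3)-5 = -8
n=1,m=3: even sum, s = (-8)+3 = -5
n=1,m=4: odd sum, s = (-5)-4 = -9
n=1,m=5: even sum, s = (-9)+5 = -4
n=2,m=3: odd sum, s = (-4)-3 = -7
n=2,m=4: even sum, s = (-7)+8 = 1
n=2,m=5: odd sum, s = 1-5 = -4
n=3,m=3: even sum, s = (-4)+9 = 5
n=3,m=4: odd sum, s = 5-4 = 1
n=3,m=5: even sum, s = 1+15 = 16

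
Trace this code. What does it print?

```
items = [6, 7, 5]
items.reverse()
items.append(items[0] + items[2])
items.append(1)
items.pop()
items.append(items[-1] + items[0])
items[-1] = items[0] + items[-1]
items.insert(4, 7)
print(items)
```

reverse → [5, 7, 6]
append items[0]+items[2] = 5+6 = 11 → [5, 7, 6, 11]
append 1 → [5, 7, 6, 11, 1]
pop() removes 1 → [5, 7, 6, 11]
append items[-1]+items[0] = 11+5 = 16 → [5, 7, 6, 11, 16]
items[-1] = items[0]+items[-1] = 5+16 = 21 → [5, 7, 6, 11, 21]
insert 7 at 4 → [5, 7, 6, 11, 7, 21]

[5, 7, 6, 11, 7, 21]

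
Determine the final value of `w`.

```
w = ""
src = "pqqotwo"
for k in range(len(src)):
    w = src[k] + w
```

'owtoqqp'

k=0: prepend 'p' → 'p'
k=1: prepend 'q' → 'qp'
k=2: prepend 'q' → 'qqp'
k=3: prepend 'o' → 'oqqp'
k=4: prepend 't' → 'toqqp'
k=5: prepend 'w' → 'wtoqqp'
k=6: prepend 'o' → 'owtoqqp'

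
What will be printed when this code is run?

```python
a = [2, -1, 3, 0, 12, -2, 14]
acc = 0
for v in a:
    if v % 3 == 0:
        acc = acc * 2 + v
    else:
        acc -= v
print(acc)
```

v=2: not %3==0, acc = 0-2 = -2
v=-1: not %3==0, acc = (-2)-(-1) = -1
v=3: %3==0, acc = (-1)*2+3 = 1
v=0: %3==0, acc = 1*2+0 = 2
v=12: %3==0, acc = 2*2+12 = 16
v=-2: not %3==0, acc = 16-(-2) = 18
v=14: not %3==0, acc = 18-14 = 4

4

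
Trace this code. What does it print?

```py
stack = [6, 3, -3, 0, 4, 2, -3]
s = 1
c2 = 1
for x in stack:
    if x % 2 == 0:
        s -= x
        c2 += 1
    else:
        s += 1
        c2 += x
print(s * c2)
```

x=6: even, s = 1-6 = -5; c2=2
x=3: not even, s = (-5)+1 = -4; c2=5
x=-3: not even, s = (-4)+1 = -3; c2=2
x=0: even, s = (-3)-0 = -3; c2=3
x=4: even, s = (-3)-4 = -7; c2=4
x=2: even, s = (-7)-2 = -9; c2=5
x=-3: not even, s = (-9)+1 = -8; c2=2
s*c2 = (-8)*2 = -16

-16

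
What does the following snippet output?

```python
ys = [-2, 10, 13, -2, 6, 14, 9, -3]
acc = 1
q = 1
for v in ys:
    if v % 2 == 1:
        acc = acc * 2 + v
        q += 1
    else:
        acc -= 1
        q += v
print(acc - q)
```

17

v=-2: not odd, acc = 1-1 = 0; q=-1
v=10: not odd, acc = 0-1 = -1; q=9
v=13: odd, acc = (-1)*2+13 = 11; q=10
v=-2: not odd, acc = 11-1 = 10; q=8
v=6: not odd, acc = 10-1 = 9; q=14
v=14: not odd, acc = 9-1 = 8; q=28
v=9: odd, acc = 8*2+9 = 25; q=29
v=-3: odd, acc = 25*2+(-3) = 47; q=30
acc-q = 47-30 = 17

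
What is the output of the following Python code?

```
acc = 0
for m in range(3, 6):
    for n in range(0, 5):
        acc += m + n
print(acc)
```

m=3,n=0: acc = 0+3 = 3
m=3,n=1: acc = 3+4 = 7
m=3,n=2: acc = 7+5 = 12
m=3,n=3: acc = 12+6 = 18
m=3,n=4: acc = 18+7 = 25
m=4,n=0: acc = 25+4 = 29
m=4,n=1: acc = 29+5 = 34
m=4,n=2: acc = 34+6 = 40
m=4,n=3: acc = 40+7 = 47
m=4,n=4: acc = 47+8 = 55
m=5,n=0: acc = 55+5 = 60
m=5,n=1: acc = 60+6 = 66
m=5,n=2: acc = 66+7 = 73
m=5,n=3: acc = 73+8 = 81
m=5,n=4: acc = 81+9 = 90

90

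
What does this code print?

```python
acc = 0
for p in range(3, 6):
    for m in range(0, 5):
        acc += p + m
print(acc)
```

90

p=3,m=0: acc = 0+3 = 3
p=3,m=1: acc = 3+4 = 7
p=3,m=2: acc = 7+5 = 12
p=3,m=3: acc = 12+6 = 18
p=3,m=4: acc = 18+7 = 25
p=4,m=0: acc = 25+4 = 29
p=4,m=1: acc = 29+5 = 34
p=4,m=2: acc = 34+6 = 40
p=4,m=3: acc = 40+7 = 47
p=4,m=4: acc = 47+8 = 55
p=5,m=0: acc = 55+5 = 60
p=5,m=1: acc = 60+6 = 66
p=5,m=2: acc = 66+7 = 73
p=5,m=3: acc = 73+8 = 81
p=5,m=4: acc = 81+9 = 90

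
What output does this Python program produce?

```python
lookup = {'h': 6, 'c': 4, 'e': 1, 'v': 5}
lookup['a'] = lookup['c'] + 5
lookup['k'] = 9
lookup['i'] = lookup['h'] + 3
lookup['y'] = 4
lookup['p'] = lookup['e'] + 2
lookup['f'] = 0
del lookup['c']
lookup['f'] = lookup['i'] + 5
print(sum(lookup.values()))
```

lookup['a'] = lookup['c']+5 = 9 → {'h': 6, 'c': 4, 'e': 1, 'v': 5, 'a': 9}
lookup['k'] = 9 → {'h': 6, 'c': 4, 'e': 1, 'v': 5, 'a': 9, 'k': 9}
lookup['i'] = lookup['h']+3 = 9 → {'h': 6, 'c': 4, 'e': 1, 'v': 5, 'a': 9, 'k': 9, 'i': 9}
lookup['y'] = 4 → {'h': 6, 'c': 4, 'e': 1, 'v': 5, 'a': 9, 'k': 9, 'i': 9, 'y': 4}
lookup['p'] = lookup['e']+2 = 3 → {'h': 6, 'c': 4, 'e': 1, 'v': 5, 'a': 9, 'k': 9, 'i': 9, 'y': 4, 'p': 3}
lookup['f'] = 0 → {'h': 6, 'c': 4, 'e': 1, 'v': 5, 'a': 9, 'k': 9, 'i': 9, 'y': 4, 'p': 3, 'f': 0}
del 'c' → {'h': 6, 'e': 1, 'v': 5, 'a': 9, 'k': 9, 'i': 9, 'y': 4, 'p': 3, 'f': 0}
lookup['f'] = lookup['i']+5 = 14 → {'h': 6, 'e': 1, 'v': 5, 'a': 9, 'k': 9, 'i': 9, 'y': 4, 'p': 3, 'f': 14}
sum of values = 60

60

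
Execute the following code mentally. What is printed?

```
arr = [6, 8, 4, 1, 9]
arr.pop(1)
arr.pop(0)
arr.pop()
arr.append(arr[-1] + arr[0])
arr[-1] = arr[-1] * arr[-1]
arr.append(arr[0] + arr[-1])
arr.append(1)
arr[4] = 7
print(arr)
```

pop(1) removes 8 → [6, 4, 1, 9]
pop(0) removes 6 → [4, 1, 9]
pop() removes 9 → [4, 1]
append arr[-1]+arr[0] = 1+4 = 5 → [4, 1, 5]
arr[-1] = arr[-1]*arr[-1] = 5*5 = 25 → [4, 1, 25]
append arr[0]+arr[-1] = 4+25 = 29 → [4, 1, 25, 29]
append 1 → [4, 1, 25, 29, 1]
arr[4] = 7 → [4, 1, 25, 29, 7]

[4, 1, 25, 29, 7]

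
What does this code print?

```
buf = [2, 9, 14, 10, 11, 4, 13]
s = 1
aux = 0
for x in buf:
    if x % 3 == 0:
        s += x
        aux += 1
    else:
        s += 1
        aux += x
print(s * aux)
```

880

x=2: not %3==0, s = 1+1 = 2; aux=2
x=9: %3==0, s = 2+9 = 11; aux=3
x=14: not %3==0, s = 11+1 = 12; aux=17
x=10: not %3==0, s = 12+1 = 13; aux=27
x=11: not %3==0, s = 13+1 = 14; aux=38
x=4: not %3==0, s = 14+1 = 15; aux=42
x=13: not %3==0, s = 15+1 = 16; aux=55
s*aux = 16*55 = 880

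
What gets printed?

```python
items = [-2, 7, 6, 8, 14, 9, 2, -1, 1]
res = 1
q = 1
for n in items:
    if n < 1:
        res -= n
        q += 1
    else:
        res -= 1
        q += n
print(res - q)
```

-53

n=-2: <1, res = 1-(-2) = 3; q=2
n=7: not <1, res = 3-1 = 2; q=9
n=6: not <1, res = 2-1 = 1; q=15
n=8: not <1, res = 1-1 = 0; q=23
n=14: not <1, res = 0-1 = -1; q=37
n=9: not <1, res = (-1)-1 = -2; q=46
n=2: not <1, res = (-2)-1 = -3; q=48
n=-1: <1, res = (-3)-(-1) = -2; q=49
n=1: not <1, res = (-2)-1 = -3; q=50
res-q = (-3)-50 = -53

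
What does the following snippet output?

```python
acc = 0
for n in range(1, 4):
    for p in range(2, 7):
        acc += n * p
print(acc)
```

n=1,p=2: acc = 0+2 = 2
n=1,p=3: acc = 2+3 = 5
n=1,p=4: acc = 5+4 = 9
n=1,p=5: acc = 9+5 = 14
n=1,p=6: acc = 14+6 = 20
n=2,p=2: acc = 20+4 = 24
n=2,p=3: acc = 24+6 = 30
n=2,p=4: acc = 30+8 = 38
n=2,p=5: acc = 38+10 = 48
n=2,p=6: acc = 48+12 = 60
n=3,p=2: acc = 60+6 = 66
n=3,p=3: acc = 66+9 = 75
n=3,p=4: acc = 75+12 = 87
n=3,p=5: acc = 87+15 = 102
n=3,p=6: acc = 102+18 = 120

120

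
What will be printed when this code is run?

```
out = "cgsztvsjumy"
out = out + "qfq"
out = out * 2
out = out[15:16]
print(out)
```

+ 'qfq' → 'cgsztvsjumyqfq'
repeat ×2 → 'cgsztvsjumyqfqcgsztvsjumyqfq'
slice [15:16] → 'g'

g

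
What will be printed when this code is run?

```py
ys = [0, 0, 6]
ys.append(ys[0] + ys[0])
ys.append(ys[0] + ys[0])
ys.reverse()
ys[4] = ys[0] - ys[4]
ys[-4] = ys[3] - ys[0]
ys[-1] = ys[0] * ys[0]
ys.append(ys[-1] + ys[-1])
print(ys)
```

[0, 0, 6, 0, 0, 0]

append ys[0]+ys[0] = 0+0 = 0 → [0, 0, 6, 0]
append ys[0]+ys[0] = 0+0 = 0 → [0, 0, 6, 0, 0]
reverse → [0, 0, 6, 0, 0]
ys[4] = ys[0]-ys[4] = 0-0 = 0 → [0, 0, 6, 0, 0]
ys[-4] = ys[3]-ys[0] = 0-0 = 0 → [0, 0, 6, 0, 0]
ys[-1] = ys[0]*ys[0] = 0*0 = 0 → [0, 0, 6, 0, 0]
append ys[-1]+ys[-1] = 0+0 = 0 → [0, 0, 6, 0, 0, 0]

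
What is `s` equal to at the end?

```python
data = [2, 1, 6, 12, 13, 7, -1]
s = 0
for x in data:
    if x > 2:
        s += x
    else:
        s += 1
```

x=2: not >2, s = 0+1 = 1
x=1: not >2, s = 1+1 = 2
x=6: >2, s = 2+6 = 8
x=12: >2, s = 8+12 = 20
x=13: >2, s = 20+13 = 33
x=7: >2, s = 33+7 = 40
x=-1: not >2, s = 40+1 = 41

41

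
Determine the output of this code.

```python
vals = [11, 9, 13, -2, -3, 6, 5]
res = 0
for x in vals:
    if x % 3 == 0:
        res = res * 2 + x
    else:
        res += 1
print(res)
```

x=11: not %3==0, res = 0+1 = 1
x=9: %3==0, res = 1*2+9 = 11
x=13: not %3==0, res = 11+1 = 12
x=-2: not %3==0, res = 12+1 = 13
x=-3: %3==0, res = 13*2+(-3) = 23
x=6: %3==0, res = 23*2+6 = 52
x=5: not %3==0, res = 52+1 = 53

53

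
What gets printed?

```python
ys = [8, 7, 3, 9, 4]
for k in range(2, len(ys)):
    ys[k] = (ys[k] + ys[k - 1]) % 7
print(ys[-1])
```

2

k=2: ys[2] = (3+7)%7 = 3 → [8, 7, 3, 9, 4]
k=3: ys[3] = (9+3)%7 = 5 → [8, 7, 3, 5, 4]
k=4: ys[4] = (4+5)%7 = 2 → [8, 7, 3, 5, 2]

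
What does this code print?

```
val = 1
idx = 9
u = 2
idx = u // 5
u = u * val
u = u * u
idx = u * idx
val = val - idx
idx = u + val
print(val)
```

idx = 2//5 = 0
u = 2*1 = 2
u = 2*2 = 4
idx = 4*0 = 0
val = 1-0 = 1
idx = 4+1 = 5

1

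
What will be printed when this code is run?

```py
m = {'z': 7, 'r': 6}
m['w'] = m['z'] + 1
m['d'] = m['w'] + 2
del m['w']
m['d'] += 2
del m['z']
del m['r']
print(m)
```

{'d': 12}

m['w'] = m['z']+1 = 8 → {'z': 7, 'r': 6, 'w': 8}
m['d'] = m['w']+2 = 10 → {'z': 7, 'r': 6, 'w': 8, 'd': 10}
del 'w' → {'z': 7, 'r': 6, 'd': 10}
m['d'] = 10+2 = 12 → {'z': 7, 'r': 6, 'd': 12}
del 'z' → {'r': 6, 'd': 12}
del 'r' → {'d': 12}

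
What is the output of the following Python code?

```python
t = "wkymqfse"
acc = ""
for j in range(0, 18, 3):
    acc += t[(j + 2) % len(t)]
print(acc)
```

yfwmsk

j=0: add t[2]='y' → 'y'
j=3: add t[5]='f' → 'yf'
j=6: add t[0]='w' → 'yfw'
j=9: add t[3]='m' → 'yfwm'
j=12: add t[6]='s' → 'yfwms'
j=15: add t[1]='k' → 'yfwmsk'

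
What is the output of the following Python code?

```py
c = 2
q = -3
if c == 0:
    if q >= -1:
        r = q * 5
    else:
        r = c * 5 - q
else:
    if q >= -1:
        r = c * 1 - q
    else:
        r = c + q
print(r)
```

c=2, q=-3
c == 0 is False; q >= -1 is False
→ r = c + q = -1

-1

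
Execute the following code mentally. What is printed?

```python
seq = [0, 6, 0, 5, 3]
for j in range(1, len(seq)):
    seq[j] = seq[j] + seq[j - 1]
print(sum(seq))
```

j=1: seq[1] = 6+0 = 6 → [0, 6, 0, 5, 3]
j=2: seq[2] = 0+6 = 6 → [0, 6, 6, 5, 3]
j=3: seq[3] = 5+6 = 11 → [0, 6, 6, 11, 3]
j=4: seq[4] = 3+11 = 14 → [0, 6, 6, 11, 14]
sum = 37

37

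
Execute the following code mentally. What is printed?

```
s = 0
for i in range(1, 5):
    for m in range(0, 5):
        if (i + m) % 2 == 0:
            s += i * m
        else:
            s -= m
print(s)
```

i=1,m=0: odd sum, s = 0-0 = 0
i=1,m=1: even sum, s = 0+1 = 1
i=1,m=2: odd sum, s = 1-2 = -1
i=1,m=3: even sum, s = (-1)+3 = 2
i=1,m=4: odd sum, s = 2-4 = -2
i=2,m=0: even sum, s = (-2)+0 = -2
i=2,m=1: odd sum, s = (-2)-1 = -3
i=2,m=2: even sum, s = (-3)+4 = 1
i=2,m=3: odd sum, s = 1-3 = -2
i=2,m=4: even sum, s = (-2)+8 = 6
i=3,m=0: odd sum, s = 6-0 = 6
i=3,m=1: even sum, s = 6+3 = 9
i=3,m=2: odd sum, s = 9-2 = 7
i=3,m=3: even sum, s = 7+9 = 16
i=3,m=4: odd sum, s = 16-4 = 12
i=4,m=0: even sum, s = 12+0 = 12
i=4,m=1: odd sum, s = 12-1 = 11
i=4,m=2: even sum, s = 11+8 = 19
i=4,m=3: odd sum, s = 19-3 = 16
i=4,m=4: even sum, s = 16+16 = 32

32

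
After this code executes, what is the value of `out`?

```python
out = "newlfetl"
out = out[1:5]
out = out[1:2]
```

slice [1:5] → 'ewlf'
slice [1:2] → 'w'

'w'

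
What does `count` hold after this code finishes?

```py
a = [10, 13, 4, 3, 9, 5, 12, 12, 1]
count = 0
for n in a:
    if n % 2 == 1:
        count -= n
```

-31

n=10: not odd
n=13: odd, count = 0-13 = -13
n=4: not odd
n=3: odd, count = (-13)-3 = -16
n=9: odd, count = (-16)-9 = -25
n=5: odd, count = (-25)-5 = -30
n=12: not odd
n=12: not odd
n=1: odd, count = (-30)-1 = -31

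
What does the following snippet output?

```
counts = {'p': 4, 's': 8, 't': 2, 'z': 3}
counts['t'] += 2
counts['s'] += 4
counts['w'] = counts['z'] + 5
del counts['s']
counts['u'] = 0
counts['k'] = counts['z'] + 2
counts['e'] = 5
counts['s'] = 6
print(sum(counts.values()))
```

35

counts['t'] = 2+2 = 4 → {'p': 4, 's': 8, 't': 4, 'z': 3}
counts['s'] = 8+4 = 12 → {'p': 4, 's': 12, 't': 4, 'z': 3}
counts['w'] = counts['z']+5 = 8 → {'p': 4, 's': 12, 't': 4, 'z': 3, 'w': 8}
del 's' → {'p': 4, 't': 4, 'z': 3, 'w': 8}
counts['u'] = 0 → {'p': 4, 't': 4, 'z': 3, 'w': 8, 'u': 0}
counts['k'] = counts['z']+2 = 5 → {'p': 4, 't': 4, 'z': 3, 'w': 8, 'u': 0, 'k': 5}
counts['e'] = 5 → {'p': 4, 't': 4, 'z': 3, 'w': 8, 'u': 0, 'k': 5, 'e': 5}
counts['s'] = 6 → {'p': 4, 't': 4, 'z': 3, 'w': 8, 'u': 0, 'k': 5, 'e': 5, 's': 6}
sum of values = 35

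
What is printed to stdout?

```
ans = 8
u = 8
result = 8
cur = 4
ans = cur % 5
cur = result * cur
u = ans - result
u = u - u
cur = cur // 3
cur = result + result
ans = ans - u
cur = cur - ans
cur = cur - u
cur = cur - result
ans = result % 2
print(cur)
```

ans = 4%5 = 4
cur = 8*4 = 32
u = 4-8 = -4
u = (-4)-(-4) = 0
cur = 32//3 = 10
cur = 8+8 = 16
ans = 4-0 = 4
cur = 16-4 = 12
cur = 12-0 = 12
cur = 12-8 = 4
ans = 8%2 = 0

4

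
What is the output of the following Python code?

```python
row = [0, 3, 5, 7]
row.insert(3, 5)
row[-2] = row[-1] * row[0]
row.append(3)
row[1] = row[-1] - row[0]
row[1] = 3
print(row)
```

insert 5 at 3 → [0, 3, 5, 5, 7]
row[-2] = row[-1]*row[0] = 7*0 = 0 → [0, 3, 5, 0, 7]
append 3 → [0, 3, 5, 0, 7, 3]
row[1] = row[-1]-row[0] = 3-0 = 3 → [0, 3, 5, 0, 7, 3]
row[1] = 3 → [0, 3, 5, 0, 7, 3]

[0, 3, 5, 0, 7, 3]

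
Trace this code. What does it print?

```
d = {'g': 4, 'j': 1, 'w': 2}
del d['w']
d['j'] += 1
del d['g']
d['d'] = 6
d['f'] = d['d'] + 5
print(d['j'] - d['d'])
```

-4

del 'w' → {'g': 4, 'j': 1}
d['j'] = 1+1 = 2 → {'g': 4, 'j': 2}
del 'g' → {'j': 2}
d['d'] = 6 → {'j': 2, 'd': 6}
d['f'] = d['d']+5 = 11 → {'j': 2, 'd': 6, 'f': 11}
d['j']-d['d'] = 2-6 = -4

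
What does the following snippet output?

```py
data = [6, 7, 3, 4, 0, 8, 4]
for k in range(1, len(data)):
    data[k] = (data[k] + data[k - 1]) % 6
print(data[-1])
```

k=1: data[1] = (7+6)%6 = 1 → [6, 1, 3, 4, 0, 8, 4]
k=2: data[2] = (3+1)%6 = 4 → [6, 1, 4, 4, 0, 8, 4]
k=3: data[3] = (4+4)%6 = 2 → [6, 1, 4, 2, 0, 8, 4]
k=4: data[4] = (0+2)%6 = 2 → [6, 1, 4, 2, 2, 8, 4]
k=5: data[5] = (8+2)%6 = 4 → [6, 1, 4, 2, 2, 4, 4]
k=6: data[6] = (4+4)%6 = 2 → [6, 1, 4, 2, 2, 4, 2]

2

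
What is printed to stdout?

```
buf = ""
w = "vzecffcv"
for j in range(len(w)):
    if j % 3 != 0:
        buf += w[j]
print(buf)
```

zeffv

j=0: skip
j=1: add 'z' → 'z'
j=2: add 'e' → 'ze'
j=3: skip
j=4: add 'f' → 'zef'
j=5: add 'f' → 'zeff'
j=6: skip
j=7: add 'v' → 'zeffv'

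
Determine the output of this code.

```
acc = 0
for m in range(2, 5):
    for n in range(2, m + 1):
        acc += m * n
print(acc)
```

m=2,n=2: acc = 0+4 = 4
m=3,n=2: acc = 4+6 = 10
m=3,n=3: acc = 10+9 = 19
m=4,n=2: acc = 19+8 = 27
m=4,n=3: acc = 27+12 = 39
m=4,n=4: acc = 39+16 = 55

55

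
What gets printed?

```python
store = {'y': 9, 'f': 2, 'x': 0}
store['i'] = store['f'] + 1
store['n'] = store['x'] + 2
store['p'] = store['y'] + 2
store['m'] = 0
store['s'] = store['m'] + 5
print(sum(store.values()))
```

store['i'] = store['f']+1 = 3 → {'y': 9, 'f': 2, 'x': 0, 'i': 3}
store['n'] = store['x']+2 = 2 → {'y': 9, 'f': 2, 'x': 0, 'i': 3, 'n': 2}
store['p'] = store['y']+2 = 11 → {'y': 9, 'f': 2, 'x': 0, 'i': 3, 'n': 2, 'p': 11}
store['m'] = 0 → {'y': 9, 'f': 2, 'x': 0, 'i': 3, 'n': 2, 'p': 11, 'm': 0}
store['s'] = store['m']+5 = 5 → {'y': 9, 'f': 2, 'x': 0, 'i': 3, 'n': 2, 'p': 11, 'm': 0, 's': 5}
sum of values = 32

32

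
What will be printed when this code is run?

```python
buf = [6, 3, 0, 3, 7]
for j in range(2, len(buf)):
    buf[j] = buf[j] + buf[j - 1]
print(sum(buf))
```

j=2: buf[2] = 0+3 = 3 → [6, 3, 3, 3, 7]
j=3: buf[3] = 3+3 = 6 → [6, 3, 3, 6, 7]
j=4: buf[4] = 7+6 = 13 → [6, 3, 3, 6, 13]
sum = 31

31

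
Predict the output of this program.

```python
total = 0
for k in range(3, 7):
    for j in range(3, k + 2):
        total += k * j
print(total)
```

k=3,j=3: total = 0+9 = 9
k=3,j=4: total = 9+12 = 21
k=4,j=3: total = 21+12 = 33
k=4,j=4: total = 33+16 = 49
k=4,j=5: total = 49+20 = 69
k=5,j=3: total = 69+15 = 84
k=5,j=4: total = 84+20 = 104
k=5,j=5: total = 104+25 = 129
k=5,j=6: total = 129+30 = 159
k=6,j=3: total = 159+18 = 177
k=6,j=4: total = 177+24 = 201
k=6,j=5: total = 201+30 = 231
k=6,j=6: total = 231+36 = 267
k=6,j=7: total = 267+42 = 309

309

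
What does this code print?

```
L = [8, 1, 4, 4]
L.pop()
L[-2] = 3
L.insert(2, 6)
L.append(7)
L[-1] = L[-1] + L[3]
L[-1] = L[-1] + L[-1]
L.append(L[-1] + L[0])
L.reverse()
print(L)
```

[30, 22, 4, 6, 3, 8]

pop() removes 4 → [8, 1, 4]
L[-2] = 3 → [8, 3, 4]
insert 6 at 2 → [8, 3, 6, 4]
append 7 → [8, 3, 6, 4, 7]
L[-1] = L[-1]+L[3] = 7+4 = 11 → [8, 3, 6, 4, 11]
L[-1] = L[-1]+L[-1] = 11+11 = 22 → [8, 3, 6, 4, 22]
append L[-1]+L[0] = 22+8 = 30 → [8, 3, 6, 4, 22, 30]
reverse → [30, 22, 4, 6, 3, 8]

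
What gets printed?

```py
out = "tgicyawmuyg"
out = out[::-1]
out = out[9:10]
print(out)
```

reverse → 'gyumwaycigt'
slice [9:10] → 'g'

g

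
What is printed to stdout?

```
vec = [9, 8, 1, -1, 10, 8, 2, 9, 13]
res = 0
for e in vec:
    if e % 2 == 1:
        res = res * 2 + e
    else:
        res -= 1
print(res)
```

151

e=9: odd, res = 0*2+9 = 9
e=8: not odd, res = 9-1 = 8
e=1: odd, res = 8*2+1 = 17
e=-1: odd, res = 17*2+(-1) = 33
e=10: not odd, res = 33-1 = 32
e=8: not odd, res = 32-1 = 31
e=2: not odd, res = 31-1 = 30
e=9: odd, res = 30*2+9 = 69
e=13: odd, res = 69*2+13 = 151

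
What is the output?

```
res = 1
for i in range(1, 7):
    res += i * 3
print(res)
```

i=1: res = 1+1*3 = 4
i=2: res = 4+2*3 = 10
i=3: res = 10+3*3 = 19
i=4: res = 19+4*3 = 31
i=5: res = 31+5*3 = 46
i=6: res = 46+6*3 = 64

64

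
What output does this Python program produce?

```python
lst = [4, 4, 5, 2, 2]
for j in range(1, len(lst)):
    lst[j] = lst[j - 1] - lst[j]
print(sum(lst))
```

j=1: lst[1] = 4-4 = 0 → [4, 0, 5, 2, 2]
j=2: lst[2] = 0-5 = -5 → [4, 0, -5, 2, 2]
j=3: lst[3] = (-5)-2 = -7 → [4, 0, -5, -7, 2]
j=4: lst[4] = (-7)-2 = -9 → [4, 0, -5, -7, -9]
sum = -17

-17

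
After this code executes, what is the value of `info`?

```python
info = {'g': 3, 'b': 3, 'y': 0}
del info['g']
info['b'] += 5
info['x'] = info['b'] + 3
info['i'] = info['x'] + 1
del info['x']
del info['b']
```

{'y': 0, 'i': 12}

del 'g' → {'b': 3, 'y': 0}
info['b'] = 3+5 = 8 → {'b': 8, 'y': 0}
info['x'] = info['b']+3 = 11 → {'b': 8, 'y': 0, 'x': 11}
info['i'] = info['x']+1 = 12 → {'b': 8, 'y': 0, 'x': 11, 'i': 12}
del 'x' → {'b': 8, 'y': 0, 'i': 12}
del 'b' → {'y': 0, 'i': 12}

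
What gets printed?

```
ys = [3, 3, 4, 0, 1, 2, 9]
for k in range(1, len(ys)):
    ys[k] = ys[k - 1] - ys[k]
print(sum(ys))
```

k=1: ys[1] = 3-3 = 0 → [3, 0, 4, 0, 1, 2, 9]
k=2: ys[2] = 0-4 = -4 → [3, 0, -4, 0, 1, 2, 9]
k=3: ys[3] = (-4)-0 = -4 → [3, 0, -4, -4, 1, 2, 9]
k=4: ys[4] = (-4)-1 = -5 → [3, 0, -4, -4, -5, 2, 9]
k=5: ys[5] = (-5)-2 = -7 → [3, 0, -4, -4, -5, -7, 9]
k=6: ys[6] = (-7)-9 = -16 → [3, 0, -4, -4, -5, -7, -16]
sum = -33

-33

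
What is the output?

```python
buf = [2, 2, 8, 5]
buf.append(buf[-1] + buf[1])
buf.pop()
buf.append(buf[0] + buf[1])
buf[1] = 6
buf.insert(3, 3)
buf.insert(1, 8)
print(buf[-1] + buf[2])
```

append buf[-1]+buf[1] = 5+2 = 7 → [2, 2, 8, 5, 7]
pop() removes 7 → [2, 2, 8, 5]
append buf[0]+buf[1] = 2+2 = 4 → [2, 2, 8, 5, 4]
buf[1] = 6 → [2, 6, 8, 5, 4]
insert 3 at 3 → [2, 6, 8, 3, 5, 4]
insert 8 at 1 → [2, 8, 6, 8, 3, 5, 4]
buf[-1]+buf[2] = 4+6 = 10

10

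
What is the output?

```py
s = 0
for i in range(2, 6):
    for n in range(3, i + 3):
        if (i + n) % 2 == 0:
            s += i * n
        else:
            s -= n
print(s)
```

122

i=2,n=3: odd sum, s = 0-3 = -3
i=2,n=4: even sum, s = (-3)+8 = 5
i=3,n=3: even sum, s = 5+9 = 14
i=3,n=4: odd sum, s = 14-4 = 10
i=3,n=5: even sum, s = 10+15 = 25
i=4,n=3: odd sum, s = 25-3 = 22
i=4,n=4: even sum, s = 22+16 = 38
i=4,n=5: odd sum, s = 38-5 = 33
i=4,n=6: even sum, s = 33+24 = 57
i=5,n=3: even sum, s = 57+15 = 72
i=5,n=4: odd sum, s = 72-4 = 68
i=5,n=5: even sum, s = 68+25 = 93
i=5,n=6: odd sum, s = 93-6 = 87
i=5,n=7: even sum, s = 87+35 = 122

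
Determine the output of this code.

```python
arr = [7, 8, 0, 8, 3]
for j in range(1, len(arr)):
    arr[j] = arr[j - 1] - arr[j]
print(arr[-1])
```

j=1: arr[1] = 7-8 = -1 → [7, -1, 0, 8, 3]
j=2: arr[2] = (-1)-0 = -1 → [7, -1, -1, 8, 3]
j=3: arr[3] = (-1)-8 = -9 → [7, -1, -1, -9, 3]
j=4: arr[4] = (-9)-3 = -12 → [7, -1, -1, -9, -12]

-12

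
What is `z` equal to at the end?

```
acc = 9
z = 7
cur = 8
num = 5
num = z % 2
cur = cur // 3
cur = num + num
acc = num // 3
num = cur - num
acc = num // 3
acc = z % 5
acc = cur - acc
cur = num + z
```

7

num = 7%2 = 1
cur = 8//3 = 2
cur = 1+1 = 2
acc = 1//3 = 0
num = 2-1 = 1
acc = 1//3 = 0
acc = 7%5 = 2
acc = 2-2 = 0
cur = 1+7 = 8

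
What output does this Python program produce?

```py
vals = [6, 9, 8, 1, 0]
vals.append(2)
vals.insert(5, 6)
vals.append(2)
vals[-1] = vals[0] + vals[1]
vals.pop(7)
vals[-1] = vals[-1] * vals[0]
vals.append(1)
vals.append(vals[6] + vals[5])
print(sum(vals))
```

append 2 → [6, 9, 8, 1, 0, 2]
insert 6 at 5 → [6, 9, 8, 1, 0, 6, 2]
append 2 → [6, 9, 8, 1, 0, 6, 2, 2]
vals[-1] = vals[0]+vals[1] = 6+9 = 15 → [6, 9, 8, 1, 0, 6, 2, 15]
pop(7) removes 15 → [6, 9, 8, 1, 0, 6, 2]
vals[-1] = vals[-1]*vals[0] = 2*6 = 12 → [6, 9, 8, 1, 0, 6, 12]
append 1 → [6, 9, 8, 1, 0, 6, 12, 1]
append vals[6]+vals[5] = 12+6 = 18 → [6, 9, 8, 1, 0, 6, 12, 1, 18]
sum = 61

61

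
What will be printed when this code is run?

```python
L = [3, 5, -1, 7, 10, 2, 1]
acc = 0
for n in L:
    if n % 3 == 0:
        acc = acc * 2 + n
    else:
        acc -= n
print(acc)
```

n=3: %3==0, acc = 0*2+3 = 3
n=5: not %3==0, acc = 3-5 = -2
n=-1: not %3==0, acc = (-2)-(-1) = -1
n=7: not %3==0, acc = (-1)-7 = -8
n=10: not %3==0, acc = (-8)-10 = -18
n=2: not %3==0, acc = (-18)-2 = -20
n=1: not %3==0, acc = (-20)-1 = -21

-21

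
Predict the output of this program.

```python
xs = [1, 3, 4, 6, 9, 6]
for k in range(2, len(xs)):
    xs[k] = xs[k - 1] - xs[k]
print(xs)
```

k=2: xs[2] = 3-4 = -1 → [1, 3, -1, 6, 9, 6]
k=3: xs[3] = (-1)-6 = -7 → [1, 3, -1, -7, 9, 6]
k=4: xs[4] = (-7)-9 = -16 → [1, 3, -1, -7, -16, 6]
k=5: xs[5] = (-16)-6 = -22 → [1, 3, -1, -7, -16, -22]

[1, 3, -1, -7, -16, -22]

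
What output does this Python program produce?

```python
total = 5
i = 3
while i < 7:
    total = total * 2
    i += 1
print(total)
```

i=3: total = 5*2 = 10
i=4: total = 10*2 = 20
i=5: total = 20*2 = 40
i=6: total = 40*2 = 80

80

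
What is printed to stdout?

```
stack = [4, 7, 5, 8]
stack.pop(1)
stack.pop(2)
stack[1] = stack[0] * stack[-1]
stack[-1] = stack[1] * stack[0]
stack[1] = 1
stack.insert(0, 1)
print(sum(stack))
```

6

pop(1) removes 7 → [4, 5, 8]
pop(2) removes 8 → [4, 5]
stack[1] = stack[0]*stack[-1] = 4*5 = 20 → [4, 20]
stack[-1] = stack[1]*stack[0] = 20*4 = 80 → [4, 80]
stack[1] = 1 → [4, 1]
insert 1 at 0 → [1, 4, 1]
sum = 6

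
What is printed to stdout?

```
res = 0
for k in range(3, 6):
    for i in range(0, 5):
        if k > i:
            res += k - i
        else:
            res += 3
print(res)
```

40

k=3,i=0: 3>0, res = 0+3 = 3
k=3,i=1: 3>1, res = 3+2 = 5
k=3,i=2: 3>2, res = 5+1 = 6
k=3,i=3: not 3>3, res = 6+3 = 9
k=3,i=4: not 3>4, res = 9+3 = 12
k=4,i=0: 4>0, res = 12+4 = 16
k=4,i=1: 4>1, res = 16+3 = 19
k=4,i=2: 4>2, res = 19+2 = 21
k=4,i=3: 4>3, res = 21+1 = 22
k=4,i=4: not 4>4, res = 22+3 = 25
k=5,i=0: 5>0, res = 25+5 = 30
k=5,i=1: 5>1, res = 30+4 = 34
k=5,i=2: 5>2, res = 34+3 = 37
k=5,i=3: 5>3, res = 37+2 = 39
k=5,i=4: 5>4, res = 39+1 = 40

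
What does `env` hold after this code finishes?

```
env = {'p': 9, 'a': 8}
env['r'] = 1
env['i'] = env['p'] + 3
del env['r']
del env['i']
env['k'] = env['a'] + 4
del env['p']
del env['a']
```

{'k': 12}

env['r'] = 1 → {'p': 9, 'a': 8, 'r': 1}
env['i'] = env['p']+3 = 12 → {'p': 9, 'a': 8, 'r': 1, 'i': 12}
del 'r' → {'p': 9, 'a': 8, 'i': 12}
del 'i' → {'p': 9, 'a': 8}
env['k'] = env['a']+4 = 12 → {'p': 9, 'a': 8, 'k': 12}
del 'p' → {'a': 8, 'k': 12}
del 'a' → {'k': 12}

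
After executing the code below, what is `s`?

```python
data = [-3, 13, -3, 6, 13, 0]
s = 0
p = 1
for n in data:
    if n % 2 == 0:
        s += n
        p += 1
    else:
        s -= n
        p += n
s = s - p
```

-37

n=-3: not even, s = 0-(-3) = 3; p=-2
n=13: not even, s = 3-13 = -10; p=11
n=-3: not even, s = (-10)-(-3) = -7; p=8
n=6: even, s = (-7)+6 = -1; p=9
n=13: not even, s = (-1)-13 = -14; p=22
n=0: even, s = (-14)+0 = -14; p=23
s-p = (-14)-23 = -37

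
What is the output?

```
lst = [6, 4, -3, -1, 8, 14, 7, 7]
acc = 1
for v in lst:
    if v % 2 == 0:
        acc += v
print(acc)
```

v=6: even, acc = 1+6 = 7
v=4: even, acc = 7+4 = 11
v=-3: not even
v=-1: not even
v=8: even, acc = 11+8 = 19
v=14: even, acc = 19+14 = 33
v=7: not even
v=7: not even

33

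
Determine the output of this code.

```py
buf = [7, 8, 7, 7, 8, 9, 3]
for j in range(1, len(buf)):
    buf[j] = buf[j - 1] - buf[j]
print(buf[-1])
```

j=1: buf[1] = 7-8 = -1 → [7, -1, 7, 7, 8, 9, 3]
j=2: buf[2] = (-1)-7 = -8 → [7, -1, -8, 7, 8, 9, 3]
j=3: buf[3] = (-8)-7 = -15 → [7, -1, -8, -15, 8, 9, 3]
j=4: buf[4] = (-15)-8 = -23 → [7, -1, -8, -15, -23, 9, 3]
j=5: buf[5] = (-23)-9 = -32 → [7, -1, -8, -15, -23, -32, 3]
j=6: buf[6] = (-32)-3 = -35 → [7, -1, -8, -15, -23, -32, -35]

-35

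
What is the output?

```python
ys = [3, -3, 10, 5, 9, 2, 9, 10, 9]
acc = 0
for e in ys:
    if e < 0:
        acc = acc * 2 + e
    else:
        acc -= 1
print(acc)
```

-12

e=3: not <0, acc = 0-1 = -1
e=-3: <0, acc = (-1)*2+(-3) = -5
e=10: not <0, acc = (-5)-1 = -6
e=5: not <0, acc = (-6)-1 = -7
e=9: not <0, acc = (-7)-1 = -8
e=2: not <0, acc = (-8)-1 = -9
e=9: not <0, acc = (-9)-1 = -10
e=10: not <0, acc = (-10)-1 = -11
e=9: not <0, acc = (-11)-1 = -12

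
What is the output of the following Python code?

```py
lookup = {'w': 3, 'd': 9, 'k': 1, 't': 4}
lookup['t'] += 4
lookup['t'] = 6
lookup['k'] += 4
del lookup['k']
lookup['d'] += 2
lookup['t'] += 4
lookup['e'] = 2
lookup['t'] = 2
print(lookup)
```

{'w': 3, 'd': 11, 't': 2, 'e': 2}

lookup['t'] = 4+4 = 8 → {'w': 3, 'd': 9, 'k': 1, 't': 8}
lookup['t'] = 6 → {'w': 3, 'd': 9, 'k': 1, 't': 6}
lookup['k'] = 1+4 = 5 → {'w': 3, 'd': 9, 'k': 5, 't': 6}
del 'k' → {'w': 3, 'd': 9, 't': 6}
lookup['d'] = 9+2 = 11 → {'w': 3, 'd': 11, 't': 6}
lookup['t'] = 6+4 = 10 → {'w': 3, 'd': 11, 't': 10}
lookup['e'] = 2 → {'w': 3, 'd': 11, 't': 10, 'e': 2}
lookup['t'] = 2 → {'w': 3, 'd': 11, 't': 2, 'e': 2}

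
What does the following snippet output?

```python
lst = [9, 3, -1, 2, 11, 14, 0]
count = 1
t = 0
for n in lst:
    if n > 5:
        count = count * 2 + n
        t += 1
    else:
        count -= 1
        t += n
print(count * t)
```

n=9: >5, count = 1*2+9 = 11; t=1
n=3: not >5, count = 11-1 = 10; t=4
n=-1: not >5, count = 10-1 = 9; t=3
n=2: not >5, count = 9-1 = 8; t=5
n=11: >5, count = 8*2+11 = 27; t=6
n=14: >5, count = 27*2+14 = 68; t=7
n=0: not >5, count = 68-1 = 67; t=7
count*t = 67*7 = 469

469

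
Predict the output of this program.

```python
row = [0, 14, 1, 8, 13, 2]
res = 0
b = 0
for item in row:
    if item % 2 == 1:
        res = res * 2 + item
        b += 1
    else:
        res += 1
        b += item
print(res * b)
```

item=0: not odd, res = 0+1 = 1; b=0
item=14: not odd, res = 1+1 = 2; b=14
item=1: odd, res = 2*2+1 = 5; b=15
item=8: not odd, res = 5+1 = 6; b=23
item=13: odd, res = 6*2+13 = 25; b=24
item=2: not odd, res = 25+1 = 26; b=26
res*b = 26*26 = 676

676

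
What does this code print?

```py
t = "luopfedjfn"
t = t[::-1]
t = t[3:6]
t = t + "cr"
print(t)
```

defcr

reverse → 'nfjdefpoul'
slice [3:6] → 'def'
+ 'cr' → 'defcr'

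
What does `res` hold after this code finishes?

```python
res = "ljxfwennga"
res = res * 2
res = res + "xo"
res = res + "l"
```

'ljxfwenngaljxfwenngaxol'

repeat ×2 → 'ljxfwenngaljxfwennga'
+ 'xo' → 'ljxfwenngaljxfwenngaxo'
+ 'l' → 'ljxfwenngaljxfwenngaxol'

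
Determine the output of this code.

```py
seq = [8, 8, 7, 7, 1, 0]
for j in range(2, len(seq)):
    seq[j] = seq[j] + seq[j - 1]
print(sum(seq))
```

j=2: seq[2] = 7+8 = 15 → [8, 8, 15, 7, 1, 0]
j=3: seq[3] = 7+15 = 22 → [8, 8, 15, 22, 1, 0]
j=4: seq[4] = 1+22 = 23 → [8, 8, 15, 22, 23, 0]
j=5: seq[5] = 0+23 = 23 → [8, 8, 15, 22, 23, 23]
sum = 99

99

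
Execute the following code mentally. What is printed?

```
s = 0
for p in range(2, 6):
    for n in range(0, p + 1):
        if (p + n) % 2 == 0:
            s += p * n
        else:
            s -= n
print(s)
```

p=2,n=0: even sum, s = 0+0 = 0
p=2,n=1: odd sum, s = 0-1 = -1
p=2,n=2: even sum, s = (-1)+4 = 3
p=3,n=0: odd sum, s = 3-0 = 3
p=3,n=1: even sum, s = 3+3 = 6
p=3,n=2: odd sum, s = 6-2 = 4
p=3,n=3: even sum, s = 4+9 = 13
p=4,n=0: even sum, s = 13+0 = 13
p=4,n=1: odd sum, s = 13-1 = 12
p=4,n=2: even sum, s = 12+8 = 20
p=4,n=3: odd sum, s = 20-3 = 17
p=4,n=4: even sum, s = 17+16 = 33
p=5,n=0: odd sum, s = 33-0 = 33
p=5,n=1: even sum, s = 33+5 = 38
p=5,n=2: odd sum, s = 38-2 = 36
p=5,n=3: even sum, s = 36+15 = 51
p=5,n=4: odd sum, s = 51-4 = 47
p=5,n=5: even sum, s = 47+25 = 72

72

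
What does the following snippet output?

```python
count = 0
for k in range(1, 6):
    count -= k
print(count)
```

-15

k=1: count = 0-1 = -1
k=2: count = (-1)-2 = -3
k=3: count = (-3)-3 = -6
k=4: count = (-6)-4 = -10
k=5: count = (-10)-5 = -15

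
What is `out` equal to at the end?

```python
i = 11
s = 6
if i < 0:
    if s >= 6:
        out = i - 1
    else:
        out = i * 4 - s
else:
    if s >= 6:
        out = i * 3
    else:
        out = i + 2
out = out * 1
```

33

i=11, s=6
i < 0 is False; s >= 6 is True
→ out = i * 3 = 33
out = 33*1 = 33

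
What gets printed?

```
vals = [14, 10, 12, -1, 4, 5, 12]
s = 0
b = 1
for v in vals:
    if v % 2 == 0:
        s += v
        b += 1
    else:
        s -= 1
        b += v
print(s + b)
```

v=14: even, s = 0+14 = 14; b=2
v=10: even, s = 14+10 = 24; b=3
v=12: even, s = 24+12 = 36; b=4
v=-1: not even, s = 36-1 = 35; b=3
v=4: even, s = 35+4 = 39; b=4
v=5: not even, s = 39-1 = 38; b=9
v=12: even, s = 38+12 = 50; b=10
s+b = 50+10 = 60

60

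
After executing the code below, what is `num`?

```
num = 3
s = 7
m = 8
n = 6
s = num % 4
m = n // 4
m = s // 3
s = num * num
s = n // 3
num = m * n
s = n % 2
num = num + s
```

s = 3%4 = 3
m = 6//4 = 1
m = 3//3 = 1
s = 3*3 = 9
s = 6//3 = 2
num = 1*6 = 6
s = 6%2 = 0
num = 6+0 = 6

6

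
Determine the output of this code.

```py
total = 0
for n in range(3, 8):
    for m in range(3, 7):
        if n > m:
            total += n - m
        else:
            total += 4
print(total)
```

60

n=3,m=3: not 3>3, total = 0+4 = 4
n=3,m=4: not 3>4, total = 4+4 = 8
n=3,m=5: not 3>5, total = 8+4 = 12
n=3,m=6: not 3>6, total = 12+4 = 16
n=4,m=3: 4>3, total = 16+1 = 17
n=4,m=4: not 4>4, total = 17+4 = 21
n=4,m=5: not 4>5, total = 21+4 = 25
n=4,m=6: not 4>6, total = 25+4 = 29
n=5,m=3: 5>3, total = 29+2 = 31
n=5,m=4: 5>4, total = 31+1 = 32
n=5,m=5: not 5>5, total = 32+4 = 36
n=5,m=6: not 5>6, total = 36+4 = 40
n=6,m=3: 6>3, total = 40+3 = 43
n=6,m=4: 6>4, total = 43+2 = 45
n=6,m=5: 6>5, total = 45+1 = 46
n=6,m=6: not 6>6, total = 46+4 = 50
n=7,m=3: 7>3, total = 50+4 = 54
n=7,m=4: 7>4, total = 54+3 = 57
n=7,m=5: 7>5, total = 57+2 = 59
n=7,m=6: 7>6, total = 59+1 = 60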